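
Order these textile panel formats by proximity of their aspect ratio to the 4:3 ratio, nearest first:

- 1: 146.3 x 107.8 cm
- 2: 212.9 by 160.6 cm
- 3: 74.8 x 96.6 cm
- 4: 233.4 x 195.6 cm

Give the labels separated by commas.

2, 1, 3, 4

Ratios: 1 = 146.3 / 107.8 ≈ 1.357; 2 = 212.9 / 160.6 ≈ 1.326; 3 = 96.6 / 74.8 ≈ 1.291; 4 = 233.4 / 195.6 ≈ 1.193.
|Δ from 1.333|: 1 0.024; 2 0.007; 3 0.042; 4 0.140.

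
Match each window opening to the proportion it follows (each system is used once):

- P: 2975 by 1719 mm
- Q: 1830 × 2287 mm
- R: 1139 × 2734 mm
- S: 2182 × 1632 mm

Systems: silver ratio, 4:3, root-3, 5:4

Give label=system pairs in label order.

P=root-3, Q=5:4, R=silver ratio, S=4:3

P = 2975/1719 ≈ 1.731 → root-3 (1.732)
Q = 2287/1830 ≈ 1.250 → 5:4 (1.250)
R = 2734/1139 ≈ 2.400 → silver ratio (2.414)
S = 2182/1632 ≈ 1.337 → 4:3 (1.333)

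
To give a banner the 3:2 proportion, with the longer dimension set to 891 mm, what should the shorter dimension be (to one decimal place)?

3:2 = 1.50000.
Shorter side = 891 ÷ 1.50000 ≈ 594.000 → 594.0 mm.

594.0 mm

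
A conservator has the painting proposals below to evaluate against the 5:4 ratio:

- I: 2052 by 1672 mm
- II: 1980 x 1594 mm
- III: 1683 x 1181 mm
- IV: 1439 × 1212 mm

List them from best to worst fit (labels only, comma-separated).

Ratios: I = 2052 / 1672 ≈ 1.227; II = 1980 / 1594 ≈ 1.242; III = 1683 / 1181 ≈ 1.425; IV = 1439 / 1212 ≈ 1.187.
|Δ from 1.250|: I 0.023; II 0.008; III 0.175; IV 0.063.

II, I, IV, III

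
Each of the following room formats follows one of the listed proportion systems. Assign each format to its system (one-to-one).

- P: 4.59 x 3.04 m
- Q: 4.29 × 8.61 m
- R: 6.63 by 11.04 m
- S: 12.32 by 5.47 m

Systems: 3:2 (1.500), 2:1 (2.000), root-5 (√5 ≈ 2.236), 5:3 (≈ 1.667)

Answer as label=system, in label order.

P=3:2, Q=2:1, R=5:3, S=root-5

Ratios: P ≈ 1.510; Q ≈ 2.007; R ≈ 1.665; S ≈ 2.252.
Targets: 3:2 ≈ 1.500; 2:1 ≈ 2.000; root-5 ≈ 2.236; 5:3 ≈ 1.667.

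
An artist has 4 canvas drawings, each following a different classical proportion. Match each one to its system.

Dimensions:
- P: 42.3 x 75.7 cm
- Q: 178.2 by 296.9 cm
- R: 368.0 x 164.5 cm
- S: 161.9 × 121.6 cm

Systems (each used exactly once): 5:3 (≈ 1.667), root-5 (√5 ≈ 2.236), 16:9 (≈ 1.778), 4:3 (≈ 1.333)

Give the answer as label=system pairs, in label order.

P=16:9, Q=5:3, R=root-5, S=4:3

Ratios: P ≈ 1.790; Q ≈ 1.666; R ≈ 2.237; S ≈ 1.331.
Targets: 5:3 ≈ 1.667; root-5 ≈ 2.236; 16:9 ≈ 1.778; 4:3 ≈ 1.333.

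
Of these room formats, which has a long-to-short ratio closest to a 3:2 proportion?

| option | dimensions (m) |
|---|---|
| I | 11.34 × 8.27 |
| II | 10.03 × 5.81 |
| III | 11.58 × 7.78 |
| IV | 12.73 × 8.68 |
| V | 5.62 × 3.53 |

III

Target 3:2 ≈ 1.500.
I: 1.371 (Δ0.129)  II: 1.726 (Δ0.226)  III: 1.488 (Δ0.012)  IV: 1.467 (Δ0.033)  V: 1.592 (Δ0.092)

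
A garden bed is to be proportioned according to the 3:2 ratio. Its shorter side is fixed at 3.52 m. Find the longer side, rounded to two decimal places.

3:2 = 1.50000.
Longer side = 3.52 × 1.50000 ≈ 5.2800 → 5.28 m.

5.28 m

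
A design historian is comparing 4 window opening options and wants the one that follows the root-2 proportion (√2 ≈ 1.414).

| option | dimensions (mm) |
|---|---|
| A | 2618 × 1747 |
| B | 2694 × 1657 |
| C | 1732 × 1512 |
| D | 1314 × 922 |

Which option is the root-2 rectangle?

Ratios (long/short): A ≈ 1.499; B ≈ 1.626; C ≈ 1.146; D ≈ 1.425.
root-2 ≈ 1.414; option D is nearest (Δ 0.011).

D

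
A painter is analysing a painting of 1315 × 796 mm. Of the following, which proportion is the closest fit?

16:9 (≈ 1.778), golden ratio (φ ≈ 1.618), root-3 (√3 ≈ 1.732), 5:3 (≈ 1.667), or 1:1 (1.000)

1315/796 ≈ 1.652. Nearest candidates are 5:3 (1.667, off by 0.015) and golden ratio (1.618, off by 0.034).

5:3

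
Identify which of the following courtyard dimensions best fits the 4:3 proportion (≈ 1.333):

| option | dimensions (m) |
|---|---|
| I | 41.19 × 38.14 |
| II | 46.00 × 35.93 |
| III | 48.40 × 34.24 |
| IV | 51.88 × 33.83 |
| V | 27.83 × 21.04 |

V

Target 4:3 ≈ 1.333.
I: 1.080 (Δ0.253)  II: 1.280 (Δ0.053)  III: 1.414 (Δ0.081)  IV: 1.534 (Δ0.201)  V: 1.323 (Δ0.010)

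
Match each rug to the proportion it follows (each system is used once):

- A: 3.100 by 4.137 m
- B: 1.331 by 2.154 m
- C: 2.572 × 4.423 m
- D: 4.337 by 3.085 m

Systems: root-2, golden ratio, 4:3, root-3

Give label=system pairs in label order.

A=4:3, B=golden ratio, C=root-3, D=root-2

A = 4.137/3.100 ≈ 1.335 → 4:3 (1.333)
B = 2.154/1.331 ≈ 1.618 → golden ratio (1.618)
C = 4.423/2.572 ≈ 1.720 → root-3 (1.732)
D = 4.337/3.085 ≈ 1.406 → root-2 (1.414)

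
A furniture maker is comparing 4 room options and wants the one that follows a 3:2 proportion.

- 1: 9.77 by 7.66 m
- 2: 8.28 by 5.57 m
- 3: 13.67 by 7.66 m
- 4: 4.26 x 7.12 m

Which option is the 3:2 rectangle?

2

Ratios (long/short): 1 ≈ 1.275; 2 ≈ 1.487; 3 ≈ 1.785; 4 ≈ 1.671.
3:2 ≈ 1.500; option 2 is nearest (Δ 0.013).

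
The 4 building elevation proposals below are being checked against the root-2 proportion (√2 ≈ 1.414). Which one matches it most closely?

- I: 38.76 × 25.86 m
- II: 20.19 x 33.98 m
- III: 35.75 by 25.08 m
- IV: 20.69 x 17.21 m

Target root-2 ≈ 1.414.
I: 1.499 (Δ0.085)  II: 1.683 (Δ0.269)  III: 1.425 (Δ0.011)  IV: 1.202 (Δ0.212)

III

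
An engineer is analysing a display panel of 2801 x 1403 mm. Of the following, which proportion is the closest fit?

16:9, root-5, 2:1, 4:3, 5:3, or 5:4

Ratio = 2801 / 1403 ≈ 1.996.
Distances: 16:9 1.778 (Δ 0.218); root-5 2.236 (Δ 0.240); 2:1 2.000 (Δ 0.004); 4:3 1.333 (Δ 0.663); 5:3 1.667 (Δ 0.329); 5:4 1.250 (Δ 0.746).

2:1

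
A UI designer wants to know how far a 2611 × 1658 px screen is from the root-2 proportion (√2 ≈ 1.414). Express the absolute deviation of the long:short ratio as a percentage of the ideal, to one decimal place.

11.4%

Ratio = 2611 / 1658 ≈ 1.5748.
Ideal root-2 ≈ 1.4142. |1.5748 − 1.4142| / 1.4142 ≈ 11.36% → 11.4%.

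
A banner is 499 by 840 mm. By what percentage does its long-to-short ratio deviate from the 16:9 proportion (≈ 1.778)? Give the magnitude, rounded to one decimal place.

Ratio = 840 / 499 ≈ 1.6834.
Ideal 16:9 ≈ 1.7778. |1.6834 − 1.7778| / 1.7778 ≈ 5.31% → 5.3%.

5.3%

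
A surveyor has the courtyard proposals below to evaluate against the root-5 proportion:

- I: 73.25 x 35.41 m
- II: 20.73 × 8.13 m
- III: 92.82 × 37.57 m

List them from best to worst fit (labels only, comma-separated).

Ratios: I = 73.25 / 35.41 ≈ 2.069; II = 20.73 / 8.13 ≈ 2.550; III = 92.82 / 37.57 ≈ 2.471.
|Δ from 2.236|: I 0.167; II 0.314; III 0.235.

I, III, II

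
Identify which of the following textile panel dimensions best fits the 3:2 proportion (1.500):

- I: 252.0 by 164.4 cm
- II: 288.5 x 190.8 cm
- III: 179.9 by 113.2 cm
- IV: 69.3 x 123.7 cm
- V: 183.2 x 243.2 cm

II

Ratios (long/short): I ≈ 1.533; II ≈ 1.512; III ≈ 1.589; IV ≈ 1.785; V ≈ 1.328.
3:2 ≈ 1.500; option II is nearest (Δ 0.012).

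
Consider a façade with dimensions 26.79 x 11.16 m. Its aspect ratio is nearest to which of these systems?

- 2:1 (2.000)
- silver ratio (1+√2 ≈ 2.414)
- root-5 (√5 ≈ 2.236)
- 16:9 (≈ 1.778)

Ratio = 26.79 / 11.16 ≈ 2.401.
Distances: 2:1 2.000 (Δ 0.401); silver ratio 2.414 (Δ 0.013); root-5 2.236 (Δ 0.165); 16:9 1.778 (Δ 0.623).

silver ratio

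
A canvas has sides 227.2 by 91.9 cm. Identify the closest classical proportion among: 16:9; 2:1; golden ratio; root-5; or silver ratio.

Ratio = 227.2 / 91.9 ≈ 2.472.
Distances: 16:9 1.778 (Δ 0.694); 2:1 2.000 (Δ 0.472); golden ratio 1.618 (Δ 0.854); root-5 2.236 (Δ 0.236); silver ratio 2.414 (Δ 0.058).

silver ratio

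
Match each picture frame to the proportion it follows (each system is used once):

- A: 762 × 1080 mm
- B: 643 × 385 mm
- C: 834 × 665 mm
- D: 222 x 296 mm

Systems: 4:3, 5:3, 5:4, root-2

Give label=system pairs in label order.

A=root-2, B=5:3, C=5:4, D=4:3

A = 1080/762 ≈ 1.417 → root-2 (1.414)
B = 643/385 ≈ 1.670 → 5:3 (1.667)
C = 834/665 ≈ 1.254 → 5:4 (1.250)
D = 296/222 ≈ 1.333 → 4:3 (1.333)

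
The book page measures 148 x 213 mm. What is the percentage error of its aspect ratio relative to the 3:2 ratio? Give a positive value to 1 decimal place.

4.1%

Ratio = 213 / 148 ≈ 1.4392.
Ideal 3:2 = 1.5000. |1.4392 − 1.5000| / 1.5000 ≈ 4.05% → 4.1%.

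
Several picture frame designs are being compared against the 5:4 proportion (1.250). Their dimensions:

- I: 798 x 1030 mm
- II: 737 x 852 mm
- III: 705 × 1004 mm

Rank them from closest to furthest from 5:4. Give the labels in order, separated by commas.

I: 1030/798 ≈ 1.291 → |1.291 − 1.250| = 0.041
II: 852/737 ≈ 1.156 → |1.156 − 1.250| = 0.094
III: 1004/705 ≈ 1.424 → |1.424 − 1.250| = 0.174

I, II, III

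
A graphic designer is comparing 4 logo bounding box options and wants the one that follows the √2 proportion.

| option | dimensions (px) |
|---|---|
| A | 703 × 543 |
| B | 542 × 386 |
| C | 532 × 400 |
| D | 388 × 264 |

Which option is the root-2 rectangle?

Ratios (long/short): A ≈ 1.295; B ≈ 1.404; C ≈ 1.330; D ≈ 1.470.
root-2 ≈ 1.414; option B is nearest (Δ 0.010).

B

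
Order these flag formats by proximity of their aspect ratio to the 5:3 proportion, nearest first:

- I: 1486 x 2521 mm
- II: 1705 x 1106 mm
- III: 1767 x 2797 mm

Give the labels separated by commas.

I, III, II

Ratios: I = 2521 / 1486 ≈ 1.697; II = 1705 / 1106 ≈ 1.542; III = 2797 / 1767 ≈ 1.583.
|Δ from 1.667|: I 0.030; II 0.125; III 0.084.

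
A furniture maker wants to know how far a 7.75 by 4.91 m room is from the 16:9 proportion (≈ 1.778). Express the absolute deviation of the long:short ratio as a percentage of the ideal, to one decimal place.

11.2%

Ratio = 7.75 / 4.91 ≈ 1.5784.
Ideal 16:9 ≈ 1.7778. |1.5784 − 1.7778| / 1.7778 ≈ 11.22% → 11.2%.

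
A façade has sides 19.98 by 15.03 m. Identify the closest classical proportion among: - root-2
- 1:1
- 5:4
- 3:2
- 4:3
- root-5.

4:3

19.98/15.03 ≈ 1.329. Nearest candidates are 4:3 (1.333, off by 0.004) and 5:4 (1.250, off by 0.079).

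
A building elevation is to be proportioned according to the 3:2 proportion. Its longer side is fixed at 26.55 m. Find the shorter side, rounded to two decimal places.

17.70 m

3:2 = 1.50000.
Shorter side = 26.55 ÷ 1.50000 ≈ 17.7000 → 17.70 m.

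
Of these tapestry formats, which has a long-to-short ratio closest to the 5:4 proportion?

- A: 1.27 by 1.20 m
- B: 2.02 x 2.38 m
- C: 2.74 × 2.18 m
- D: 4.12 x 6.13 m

Ratios (long/short): A ≈ 1.058; B ≈ 1.178; C ≈ 1.257; D ≈ 1.488.
5:4 ≈ 1.250; option C is nearest (Δ 0.007).

C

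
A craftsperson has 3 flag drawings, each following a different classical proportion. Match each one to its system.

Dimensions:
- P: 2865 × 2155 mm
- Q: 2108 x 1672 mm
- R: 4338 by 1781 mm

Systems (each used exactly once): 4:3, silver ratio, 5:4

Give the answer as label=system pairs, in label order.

P=4:3, Q=5:4, R=silver ratio

P = 2865/2155 ≈ 1.329 → 4:3 (1.333)
Q = 2108/1672 ≈ 1.261 → 5:4 (1.250)
R = 4338/1781 ≈ 2.436 → silver ratio (2.414)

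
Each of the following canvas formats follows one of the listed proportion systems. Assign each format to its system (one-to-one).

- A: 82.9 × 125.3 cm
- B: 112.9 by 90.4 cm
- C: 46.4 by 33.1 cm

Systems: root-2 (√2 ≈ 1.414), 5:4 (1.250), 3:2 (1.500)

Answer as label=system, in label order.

A=3:2, B=5:4, C=root-2

A = 125.3/82.9 ≈ 1.511 → 3:2 (1.500)
B = 112.9/90.4 ≈ 1.249 → 5:4 (1.250)
C = 46.4/33.1 ≈ 1.402 → root-2 (1.414)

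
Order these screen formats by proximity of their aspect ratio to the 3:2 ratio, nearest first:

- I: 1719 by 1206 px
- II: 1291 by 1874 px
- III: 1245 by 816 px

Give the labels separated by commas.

Ratios: I = 1719 / 1206 ≈ 1.425; II = 1874 / 1291 ≈ 1.452; III = 1245 / 816 ≈ 1.526.
|Δ from 1.500|: I 0.075; II 0.048; III 0.026.

III, II, I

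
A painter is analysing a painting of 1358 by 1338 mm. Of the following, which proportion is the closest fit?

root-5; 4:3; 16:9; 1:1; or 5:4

1:1

1358/1338 ≈ 1.015. Nearest candidates are 1:1 (1.000, off by 0.015) and 5:4 (1.250, off by 0.235).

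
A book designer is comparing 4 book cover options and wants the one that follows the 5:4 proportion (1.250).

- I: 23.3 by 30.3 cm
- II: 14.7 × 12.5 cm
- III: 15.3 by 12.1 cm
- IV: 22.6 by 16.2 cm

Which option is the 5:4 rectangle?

III

Ratios (long/short): I ≈ 1.300; II ≈ 1.176; III ≈ 1.264; IV ≈ 1.395.
5:4 ≈ 1.250; option III is nearest (Δ 0.014).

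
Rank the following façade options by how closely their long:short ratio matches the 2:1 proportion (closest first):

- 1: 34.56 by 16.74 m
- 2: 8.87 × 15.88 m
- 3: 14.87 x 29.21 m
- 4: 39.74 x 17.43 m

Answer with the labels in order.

3, 1, 2, 4

1: 34.56/16.74 ≈ 2.065 → |2.065 − 2.000| = 0.065
2: 15.88/8.87 ≈ 1.790 → |1.790 − 2.000| = 0.210
3: 29.21/14.87 ≈ 1.964 → |1.964 − 2.000| = 0.036
4: 39.74/17.43 ≈ 2.280 → |2.280 − 2.000| = 0.280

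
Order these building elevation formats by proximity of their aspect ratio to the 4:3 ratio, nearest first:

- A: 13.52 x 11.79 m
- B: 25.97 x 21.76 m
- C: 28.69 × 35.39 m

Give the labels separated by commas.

A: 13.52/11.79 ≈ 1.147 → |1.147 − 1.333| = 0.186
B: 25.97/21.76 ≈ 1.193 → |1.193 − 1.333| = 0.140
C: 35.39/28.69 ≈ 1.234 → |1.234 − 1.333| = 0.099

C, B, A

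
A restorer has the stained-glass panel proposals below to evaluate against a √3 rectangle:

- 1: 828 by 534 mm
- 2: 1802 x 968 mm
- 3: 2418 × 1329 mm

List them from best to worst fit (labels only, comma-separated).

3, 2, 1

1: 828/534 ≈ 1.551 → |1.551 − 1.732| = 0.181
2: 1802/968 ≈ 1.862 → |1.862 − 1.732| = 0.130
3: 2418/1329 ≈ 1.819 → |1.819 − 1.732| = 0.087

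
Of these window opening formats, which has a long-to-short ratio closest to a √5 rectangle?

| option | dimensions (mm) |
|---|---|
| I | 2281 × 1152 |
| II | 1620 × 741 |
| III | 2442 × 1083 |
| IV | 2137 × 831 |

III

Target root-5 ≈ 2.236.
I: 1.980 (Δ0.256)  II: 2.186 (Δ0.050)  III: 2.255 (Δ0.019)  IV: 2.572 (Δ0.336)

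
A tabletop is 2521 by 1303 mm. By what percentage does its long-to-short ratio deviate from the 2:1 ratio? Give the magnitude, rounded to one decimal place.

3.3%

Ratio = 2521 / 1303 ≈ 1.9348.
Ideal 2:1 = 2.0000. |1.9348 − 2.0000| / 2.0000 ≈ 3.26% → 3.3%.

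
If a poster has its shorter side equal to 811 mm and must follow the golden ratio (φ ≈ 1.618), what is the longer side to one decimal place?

golden ratio ≈ 1.61803.
Longer side = 811 × 1.61803 ≈ 1312.222 → 1312.2 mm.

1312.2 mm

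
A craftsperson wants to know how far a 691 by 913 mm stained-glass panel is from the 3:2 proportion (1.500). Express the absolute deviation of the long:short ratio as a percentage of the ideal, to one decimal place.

11.9%

Ratio = 913 / 691 ≈ 1.3213.
Ideal 3:2 = 1.5000. |1.3213 − 1.5000| / 1.5000 ≈ 11.91% → 11.9%.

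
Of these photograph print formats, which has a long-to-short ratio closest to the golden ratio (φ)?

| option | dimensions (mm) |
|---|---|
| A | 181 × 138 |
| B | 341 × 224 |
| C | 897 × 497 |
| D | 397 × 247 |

Ratios (long/short): A ≈ 1.312; B ≈ 1.522; C ≈ 1.805; D ≈ 1.607.
golden ratio ≈ 1.618; option D is nearest (Δ 0.011).

D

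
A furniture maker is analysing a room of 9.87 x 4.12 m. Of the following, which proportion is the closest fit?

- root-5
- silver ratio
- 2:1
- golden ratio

silver ratio

9.87/4.12 ≈ 2.396. Nearest candidates are silver ratio (2.414, off by 0.018) and root-5 (2.236, off by 0.160).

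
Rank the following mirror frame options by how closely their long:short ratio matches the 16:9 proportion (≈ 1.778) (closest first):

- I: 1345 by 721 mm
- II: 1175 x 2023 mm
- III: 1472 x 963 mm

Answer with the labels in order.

II, I, III

I: 1345/721 ≈ 1.865 → |1.865 − 1.778| = 0.087
II: 2023/1175 ≈ 1.722 → |1.722 − 1.778| = 0.056
III: 1472/963 ≈ 1.529 → |1.529 − 1.778| = 0.249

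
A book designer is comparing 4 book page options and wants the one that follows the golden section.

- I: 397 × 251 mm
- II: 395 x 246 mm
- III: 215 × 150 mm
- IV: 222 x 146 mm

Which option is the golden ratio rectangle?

Ratios (long/short): I ≈ 1.582; II ≈ 1.606; III ≈ 1.433; IV ≈ 1.521.
golden ratio ≈ 1.618; option II is nearest (Δ 0.012).

II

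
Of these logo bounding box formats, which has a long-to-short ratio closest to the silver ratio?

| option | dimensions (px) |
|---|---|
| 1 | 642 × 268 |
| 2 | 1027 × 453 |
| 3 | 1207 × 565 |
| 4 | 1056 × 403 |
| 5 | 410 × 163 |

Ratios (long/short): 1 ≈ 2.396; 2 ≈ 2.267; 3 ≈ 2.136; 4 ≈ 2.620; 5 ≈ 2.515.
silver ratio ≈ 2.414; option 1 is nearest (Δ 0.018).

1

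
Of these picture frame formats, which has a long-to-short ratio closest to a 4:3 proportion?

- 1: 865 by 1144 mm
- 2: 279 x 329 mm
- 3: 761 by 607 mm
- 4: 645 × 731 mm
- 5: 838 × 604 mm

Ratios (long/short): 1 ≈ 1.323; 2 ≈ 1.179; 3 ≈ 1.254; 4 ≈ 1.133; 5 ≈ 1.387.
4:3 ≈ 1.333; option 1 is nearest (Δ 0.010).

1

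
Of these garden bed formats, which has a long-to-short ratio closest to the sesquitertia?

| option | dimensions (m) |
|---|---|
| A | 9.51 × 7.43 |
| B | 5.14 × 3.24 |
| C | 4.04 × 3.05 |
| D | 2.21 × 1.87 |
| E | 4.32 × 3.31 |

Ratios (long/short): A ≈ 1.280; B ≈ 1.586; C ≈ 1.325; D ≈ 1.182; E ≈ 1.305.
4:3 ≈ 1.333; option C is nearest (Δ 0.008).

C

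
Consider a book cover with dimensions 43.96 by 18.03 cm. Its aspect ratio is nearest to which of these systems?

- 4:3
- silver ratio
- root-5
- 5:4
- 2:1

silver ratio

43.96/18.03 ≈ 2.438. Nearest candidates are silver ratio (2.414, off by 0.024) and root-5 (2.236, off by 0.202).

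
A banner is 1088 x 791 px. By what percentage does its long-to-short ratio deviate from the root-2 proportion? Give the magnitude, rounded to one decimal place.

2.7%

Ratio = 1088 / 791 ≈ 1.3755.
Ideal root-2 ≈ 1.4142. |1.3755 − 1.4142| / 1.4142 ≈ 2.74% → 2.7%.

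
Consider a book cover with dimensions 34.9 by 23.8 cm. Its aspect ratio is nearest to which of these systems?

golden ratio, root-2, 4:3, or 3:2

Ratio = 34.9 / 23.8 ≈ 1.466.
Distances: golden ratio 1.618 (Δ 0.152); root-2 1.414 (Δ 0.052); 4:3 1.333 (Δ 0.133); 3:2 1.500 (Δ 0.034).

3:2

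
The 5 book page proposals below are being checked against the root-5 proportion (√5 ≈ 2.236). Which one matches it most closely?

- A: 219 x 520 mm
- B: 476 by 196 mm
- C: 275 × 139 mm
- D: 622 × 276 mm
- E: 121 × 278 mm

D

Ratios (long/short): A ≈ 2.374; B ≈ 2.429; C ≈ 1.978; D ≈ 2.254; E ≈ 2.298.
root-5 ≈ 2.236; option D is nearest (Δ 0.018).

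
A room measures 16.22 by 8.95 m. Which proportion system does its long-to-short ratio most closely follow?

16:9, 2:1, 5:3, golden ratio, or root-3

16.22/8.95 ≈ 1.812. Nearest candidates are 16:9 (1.778, off by 0.034) and root-3 (1.732, off by 0.080).

16:9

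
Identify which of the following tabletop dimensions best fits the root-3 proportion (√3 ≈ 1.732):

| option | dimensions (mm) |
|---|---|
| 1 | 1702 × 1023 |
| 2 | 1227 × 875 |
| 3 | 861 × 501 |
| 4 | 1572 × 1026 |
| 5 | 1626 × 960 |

3

Target root-3 ≈ 1.732.
1: 1.664 (Δ0.068)  2: 1.402 (Δ0.330)  3: 1.719 (Δ0.013)  4: 1.532 (Δ0.200)  5: 1.694 (Δ0.038)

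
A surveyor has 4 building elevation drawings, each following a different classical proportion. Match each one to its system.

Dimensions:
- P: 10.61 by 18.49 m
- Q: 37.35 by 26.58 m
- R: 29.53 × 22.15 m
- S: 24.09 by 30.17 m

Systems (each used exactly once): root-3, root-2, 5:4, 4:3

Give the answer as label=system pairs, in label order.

P=root-3, Q=root-2, R=4:3, S=5:4

P = 18.49/10.61 ≈ 1.743 → root-3 (1.732)
Q = 37.35/26.58 ≈ 1.405 → root-2 (1.414)
R = 29.53/22.15 ≈ 1.333 → 4:3 (1.333)
S = 30.17/24.09 ≈ 1.252 → 5:4 (1.250)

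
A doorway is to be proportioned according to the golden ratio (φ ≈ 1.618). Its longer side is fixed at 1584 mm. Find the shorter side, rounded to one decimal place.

golden ratio ≈ 1.61803.
Shorter side = 1584 ÷ 1.61803 ≈ 978.968 → 979.0 mm.

979.0 mm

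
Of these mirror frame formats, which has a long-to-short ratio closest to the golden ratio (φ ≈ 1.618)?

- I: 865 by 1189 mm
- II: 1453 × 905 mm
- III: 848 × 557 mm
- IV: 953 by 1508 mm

Target golden ratio ≈ 1.618.
I: 1.375 (Δ0.243)  II: 1.606 (Δ0.012)  III: 1.522 (Δ0.096)  IV: 1.582 (Δ0.036)

II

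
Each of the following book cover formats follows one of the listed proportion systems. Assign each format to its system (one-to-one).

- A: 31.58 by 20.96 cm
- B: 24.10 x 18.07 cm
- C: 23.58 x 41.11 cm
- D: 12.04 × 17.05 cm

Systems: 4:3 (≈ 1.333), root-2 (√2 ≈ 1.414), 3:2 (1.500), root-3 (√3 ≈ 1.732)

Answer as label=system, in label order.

A=3:2, B=4:3, C=root-3, D=root-2

Ratios: A ≈ 1.507; B ≈ 1.334; C ≈ 1.743; D ≈ 1.416.
Targets: 4:3 ≈ 1.333; root-2 ≈ 1.414; 3:2 ≈ 1.500; root-3 ≈ 1.732.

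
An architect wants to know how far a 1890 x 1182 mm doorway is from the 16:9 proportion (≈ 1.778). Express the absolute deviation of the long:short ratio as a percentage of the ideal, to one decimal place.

10.1%

Ratio = 1890 / 1182 ≈ 1.5990.
Ideal 16:9 ≈ 1.7778. |1.5990 − 1.7778| / 1.7778 ≈ 10.06% → 10.1%.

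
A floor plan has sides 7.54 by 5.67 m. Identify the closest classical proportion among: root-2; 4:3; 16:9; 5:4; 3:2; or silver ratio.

4:3

Ratio = 7.54 / 5.67 ≈ 1.330.
Distances: root-2 1.414 (Δ 0.084); 4:3 1.333 (Δ 0.003); 16:9 1.778 (Δ 0.448); 5:4 1.250 (Δ 0.080); 3:2 1.500 (Δ 0.170); silver ratio 2.414 (Δ 1.084).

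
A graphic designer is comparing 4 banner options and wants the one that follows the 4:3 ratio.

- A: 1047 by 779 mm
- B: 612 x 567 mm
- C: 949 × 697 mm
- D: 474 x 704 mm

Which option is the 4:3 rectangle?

A

Ratios (long/short): A ≈ 1.344; B ≈ 1.079; C ≈ 1.362; D ≈ 1.485.
4:3 ≈ 1.333; option A is nearest (Δ 0.011).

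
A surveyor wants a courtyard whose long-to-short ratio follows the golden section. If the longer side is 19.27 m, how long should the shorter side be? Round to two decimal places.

11.91 m

golden ratio ≈ 1.61803.
Shorter side = 19.27 ÷ 1.61803 ≈ 11.9095 → 11.91 m.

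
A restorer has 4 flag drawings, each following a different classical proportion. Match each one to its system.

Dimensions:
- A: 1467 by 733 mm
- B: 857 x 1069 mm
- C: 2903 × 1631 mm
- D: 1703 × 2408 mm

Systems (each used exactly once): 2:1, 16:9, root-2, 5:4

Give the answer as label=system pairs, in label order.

A = 1467/733 ≈ 2.001 → 2:1 (2.000)
B = 1069/857 ≈ 1.247 → 5:4 (1.250)
C = 2903/1631 ≈ 1.780 → 16:9 (1.778)
D = 2408/1703 ≈ 1.414 → root-2 (1.414)

A=2:1, B=5:4, C=16:9, D=root-2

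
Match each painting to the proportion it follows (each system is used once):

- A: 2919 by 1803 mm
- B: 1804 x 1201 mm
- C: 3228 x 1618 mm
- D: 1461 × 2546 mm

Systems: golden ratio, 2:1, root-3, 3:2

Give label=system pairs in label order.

A = 2919/1803 ≈ 1.619 → golden ratio (1.618)
B = 1804/1201 ≈ 1.502 → 3:2 (1.500)
C = 3228/1618 ≈ 1.995 → 2:1 (2.000)
D = 2546/1461 ≈ 1.743 → root-3 (1.732)

A=golden ratio, B=3:2, C=2:1, D=root-3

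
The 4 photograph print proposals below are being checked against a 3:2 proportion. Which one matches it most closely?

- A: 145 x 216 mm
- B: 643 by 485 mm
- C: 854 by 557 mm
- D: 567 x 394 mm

A

Ratios (long/short): A ≈ 1.490; B ≈ 1.326; C ≈ 1.533; D ≈ 1.439.
3:2 ≈ 1.500; option A is nearest (Δ 0.010).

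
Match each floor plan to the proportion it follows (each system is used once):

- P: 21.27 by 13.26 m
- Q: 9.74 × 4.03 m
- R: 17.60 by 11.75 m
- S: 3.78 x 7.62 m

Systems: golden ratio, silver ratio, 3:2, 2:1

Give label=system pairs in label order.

P=golden ratio, Q=silver ratio, R=3:2, S=2:1

Ratios: P ≈ 1.604; Q ≈ 2.417; R ≈ 1.498; S ≈ 2.016.
Targets: golden ratio ≈ 1.618; silver ratio ≈ 2.414; 3:2 ≈ 1.500; 2:1 ≈ 2.000.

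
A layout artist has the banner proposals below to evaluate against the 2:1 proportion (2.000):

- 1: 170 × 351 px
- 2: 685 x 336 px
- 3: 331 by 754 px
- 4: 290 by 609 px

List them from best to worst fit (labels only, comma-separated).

2, 1, 4, 3

Ratios: 1 = 351 / 170 ≈ 2.065; 2 = 685 / 336 ≈ 2.039; 3 = 754 / 331 ≈ 2.278; 4 = 609 / 290 ≈ 2.100.
|Δ from 2.000|: 1 0.065; 2 0.039; 3 0.278; 4 0.100.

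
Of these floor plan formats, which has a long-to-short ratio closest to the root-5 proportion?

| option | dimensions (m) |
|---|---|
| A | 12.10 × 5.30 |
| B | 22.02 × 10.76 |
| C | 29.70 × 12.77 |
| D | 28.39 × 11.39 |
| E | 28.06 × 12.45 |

E

Ratios (long/short): A ≈ 2.283; B ≈ 2.046; C ≈ 2.326; D ≈ 2.493; E ≈ 2.254.
root-5 ≈ 2.236; option E is nearest (Δ 0.018).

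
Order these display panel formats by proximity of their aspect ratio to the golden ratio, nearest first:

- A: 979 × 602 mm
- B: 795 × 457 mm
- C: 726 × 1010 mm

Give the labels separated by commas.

A, B, C

A: 979/602 ≈ 1.626 → |1.626 − 1.618| = 0.008
B: 795/457 ≈ 1.740 → |1.740 − 1.618| = 0.122
C: 1010/726 ≈ 1.391 → |1.391 − 1.618| = 0.227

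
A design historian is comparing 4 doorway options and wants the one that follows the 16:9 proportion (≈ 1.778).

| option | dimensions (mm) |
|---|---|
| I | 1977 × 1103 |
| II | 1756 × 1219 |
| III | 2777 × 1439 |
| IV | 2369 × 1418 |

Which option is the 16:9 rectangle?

Target 16:9 ≈ 1.778.
I: 1.792 (Δ0.014)  II: 1.441 (Δ0.337)  III: 1.930 (Δ0.152)  IV: 1.671 (Δ0.107)

I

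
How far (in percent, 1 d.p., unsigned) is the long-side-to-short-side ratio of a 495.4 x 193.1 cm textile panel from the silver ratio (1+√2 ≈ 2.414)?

6.3%

Ratio = 495.4 / 193.1 ≈ 2.5655.
Ideal silver ratio ≈ 2.4142. |2.5655 − 2.4142| / 2.4142 ≈ 6.27% → 6.3%.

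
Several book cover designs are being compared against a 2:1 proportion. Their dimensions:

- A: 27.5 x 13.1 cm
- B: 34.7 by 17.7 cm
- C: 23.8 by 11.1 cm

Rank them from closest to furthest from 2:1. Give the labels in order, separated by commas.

B, A, C

A: 27.5/13.1 ≈ 2.099 → |2.099 − 2.000| = 0.099
B: 34.7/17.7 ≈ 1.960 → |1.960 − 2.000| = 0.040
C: 23.8/11.1 ≈ 2.144 → |2.144 − 2.000| = 0.144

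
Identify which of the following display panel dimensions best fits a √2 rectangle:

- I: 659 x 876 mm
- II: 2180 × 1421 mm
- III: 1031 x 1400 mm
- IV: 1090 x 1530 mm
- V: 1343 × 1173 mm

IV

Target root-2 ≈ 1.414.
I: 1.329 (Δ0.085)  II: 1.534 (Δ0.120)  III: 1.358 (Δ0.056)  IV: 1.404 (Δ0.010)  V: 1.145 (Δ0.269)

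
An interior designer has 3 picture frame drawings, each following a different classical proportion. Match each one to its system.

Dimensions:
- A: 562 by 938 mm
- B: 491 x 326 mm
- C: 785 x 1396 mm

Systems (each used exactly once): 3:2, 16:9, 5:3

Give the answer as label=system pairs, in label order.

Ratios: A ≈ 1.669; B ≈ 1.506; C ≈ 1.778.
Targets: 3:2 ≈ 1.500; 16:9 ≈ 1.778; 5:3 ≈ 1.667.

A=5:3, B=3:2, C=16:9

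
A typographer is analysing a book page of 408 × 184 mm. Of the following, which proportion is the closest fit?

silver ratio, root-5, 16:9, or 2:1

root-5

408/184 ≈ 2.217. Nearest candidates are root-5 (2.236, off by 0.019) and silver ratio (2.414, off by 0.197).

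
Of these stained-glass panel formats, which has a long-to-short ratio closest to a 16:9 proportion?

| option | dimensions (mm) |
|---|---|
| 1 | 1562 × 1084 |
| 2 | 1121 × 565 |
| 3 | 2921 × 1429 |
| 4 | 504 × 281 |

Ratios (long/short): 1 ≈ 1.441; 2 ≈ 1.984; 3 ≈ 2.044; 4 ≈ 1.794.
16:9 ≈ 1.778; option 4 is nearest (Δ 0.016).

4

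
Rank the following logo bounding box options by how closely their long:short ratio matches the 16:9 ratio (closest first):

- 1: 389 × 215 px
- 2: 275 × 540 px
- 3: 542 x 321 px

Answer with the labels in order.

1, 3, 2

Ratios: 1 = 389 / 215 ≈ 1.809; 2 = 540 / 275 ≈ 1.964; 3 = 542 / 321 ≈ 1.688.
|Δ from 1.778|: 1 0.031; 2 0.186; 3 0.090.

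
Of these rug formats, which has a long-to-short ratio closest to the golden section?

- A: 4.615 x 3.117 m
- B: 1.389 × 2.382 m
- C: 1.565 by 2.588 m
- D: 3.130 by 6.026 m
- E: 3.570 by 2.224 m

E

Target golden ratio ≈ 1.618.
A: 1.481 (Δ0.137)  B: 1.715 (Δ0.097)  C: 1.654 (Δ0.036)  D: 1.925 (Δ0.307)  E: 1.605 (Δ0.013)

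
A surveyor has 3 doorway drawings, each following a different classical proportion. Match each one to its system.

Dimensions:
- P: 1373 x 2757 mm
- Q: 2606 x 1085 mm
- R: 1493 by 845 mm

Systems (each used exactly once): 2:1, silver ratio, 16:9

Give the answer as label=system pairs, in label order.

P=2:1, Q=silver ratio, R=16:9

Ratios: P ≈ 2.008; Q ≈ 2.402; R ≈ 1.767.
Targets: 2:1 ≈ 2.000; silver ratio ≈ 2.414; 16:9 ≈ 1.778.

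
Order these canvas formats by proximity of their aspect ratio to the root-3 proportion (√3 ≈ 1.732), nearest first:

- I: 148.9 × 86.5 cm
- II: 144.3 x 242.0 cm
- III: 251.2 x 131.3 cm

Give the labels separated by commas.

Ratios: I = 148.9 / 86.5 ≈ 1.721; II = 242.0 / 144.3 ≈ 1.677; III = 251.2 / 131.3 ≈ 1.913.
|Δ from 1.732|: I 0.011; II 0.055; III 0.181.

I, II, III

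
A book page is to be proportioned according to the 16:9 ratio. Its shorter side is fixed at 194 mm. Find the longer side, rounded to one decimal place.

344.9 mm

16:9 ≈ 1.77778.
Longer side = 194 × 1.77778 ≈ 344.889 → 344.9 mm.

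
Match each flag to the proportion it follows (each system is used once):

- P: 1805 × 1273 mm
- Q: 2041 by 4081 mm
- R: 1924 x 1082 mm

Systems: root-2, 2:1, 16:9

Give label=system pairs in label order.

P=root-2, Q=2:1, R=16:9

P = 1805/1273 ≈ 1.418 → root-2 (1.414)
Q = 4081/2041 ≈ 2.000 → 2:1 (2.000)
R = 1924/1082 ≈ 1.778 → 16:9 (1.778)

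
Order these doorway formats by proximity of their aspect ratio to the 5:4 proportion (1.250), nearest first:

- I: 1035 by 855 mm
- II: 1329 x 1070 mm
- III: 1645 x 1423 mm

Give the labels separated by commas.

I: 1035/855 ≈ 1.211 → |1.211 − 1.250| = 0.039
II: 1329/1070 ≈ 1.242 → |1.242 − 1.250| = 0.008
III: 1645/1423 ≈ 1.156 → |1.156 − 1.250| = 0.094

II, I, III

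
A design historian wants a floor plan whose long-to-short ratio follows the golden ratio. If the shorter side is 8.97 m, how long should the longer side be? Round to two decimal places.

14.51 m

golden ratio ≈ 1.61803.
Longer side = 8.97 × 1.61803 ≈ 14.5137 → 14.51 m.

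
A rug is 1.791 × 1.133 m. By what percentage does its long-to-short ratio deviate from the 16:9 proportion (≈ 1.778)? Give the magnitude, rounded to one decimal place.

11.1%

Ratio = 1.791 / 1.133 ≈ 1.5808.
Ideal 16:9 ≈ 1.7778. |1.5808 − 1.7778| / 1.7778 ≈ 11.08% → 11.1%.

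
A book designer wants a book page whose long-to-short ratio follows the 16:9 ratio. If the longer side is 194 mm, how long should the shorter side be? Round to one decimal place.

16:9 ≈ 1.77778.
Shorter side = 194 ÷ 1.77778 ≈ 109.125 → 109.1 mm.

109.1 mm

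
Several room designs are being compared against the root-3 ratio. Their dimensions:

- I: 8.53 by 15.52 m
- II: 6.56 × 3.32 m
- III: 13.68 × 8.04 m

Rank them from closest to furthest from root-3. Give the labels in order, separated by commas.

III, I, II

I: 15.52/8.53 ≈ 1.819 → |1.819 − 1.732| = 0.087
II: 6.56/3.32 ≈ 1.976 → |1.976 − 1.732| = 0.244
III: 13.68/8.04 ≈ 1.701 → |1.701 − 1.732| = 0.031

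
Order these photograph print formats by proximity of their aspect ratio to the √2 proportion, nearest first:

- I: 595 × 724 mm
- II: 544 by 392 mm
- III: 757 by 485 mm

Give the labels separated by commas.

II, III, I

Ratios: I = 724 / 595 ≈ 1.217; II = 544 / 392 ≈ 1.388; III = 757 / 485 ≈ 1.561.
|Δ from 1.414|: I 0.197; II 0.026; III 0.147.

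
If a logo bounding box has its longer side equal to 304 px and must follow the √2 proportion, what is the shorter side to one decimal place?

root-2 ≈ 1.41421.
Shorter side = 304 ÷ 1.41421 ≈ 214.961 → 215.0 px.

215.0 px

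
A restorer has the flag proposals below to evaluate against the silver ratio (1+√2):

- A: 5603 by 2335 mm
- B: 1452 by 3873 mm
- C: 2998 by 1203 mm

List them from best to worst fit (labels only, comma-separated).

A, C, B

A: 5603/2335 ≈ 2.400 → |2.400 − 2.414| = 0.014
B: 3873/1452 ≈ 2.667 → |2.667 − 2.414| = 0.253
C: 2998/1203 ≈ 2.492 → |2.492 − 2.414| = 0.078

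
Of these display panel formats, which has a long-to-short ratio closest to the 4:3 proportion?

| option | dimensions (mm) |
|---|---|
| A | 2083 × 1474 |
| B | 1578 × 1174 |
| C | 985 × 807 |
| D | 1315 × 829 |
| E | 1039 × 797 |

Ratios (long/short): A ≈ 1.413; B ≈ 1.344; C ≈ 1.221; D ≈ 1.586; E ≈ 1.304.
4:3 ≈ 1.333; option B is nearest (Δ 0.011).

B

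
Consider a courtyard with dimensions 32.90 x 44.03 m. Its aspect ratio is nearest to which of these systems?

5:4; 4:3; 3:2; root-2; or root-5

4:3

44.03/32.90 ≈ 1.338. Nearest candidates are 4:3 (1.333, off by 0.005) and root-2 (1.414, off by 0.076).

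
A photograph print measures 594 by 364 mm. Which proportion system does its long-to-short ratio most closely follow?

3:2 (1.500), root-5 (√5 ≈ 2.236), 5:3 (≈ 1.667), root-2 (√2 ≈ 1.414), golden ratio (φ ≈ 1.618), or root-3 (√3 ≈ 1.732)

golden ratio

Ratio = 594 / 364 ≈ 1.632.
Distances: 3:2 1.500 (Δ 0.132); root-5 2.236 (Δ 0.604); 5:3 1.667 (Δ 0.035); root-2 1.414 (Δ 0.218); golden ratio 1.618 (Δ 0.014); root-3 1.732 (Δ 0.100).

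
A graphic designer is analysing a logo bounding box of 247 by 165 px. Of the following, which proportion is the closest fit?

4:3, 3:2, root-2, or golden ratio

3:2

Ratio = 247 / 165 ≈ 1.497.
Distances: 4:3 1.333 (Δ 0.164); 3:2 1.500 (Δ 0.003); root-2 1.414 (Δ 0.083); golden ratio 1.618 (Δ 0.121).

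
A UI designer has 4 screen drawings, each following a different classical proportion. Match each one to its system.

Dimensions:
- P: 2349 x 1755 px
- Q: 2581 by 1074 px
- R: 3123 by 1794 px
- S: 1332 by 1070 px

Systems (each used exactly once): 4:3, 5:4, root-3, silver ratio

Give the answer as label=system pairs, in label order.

Ratios: P ≈ 1.338; Q ≈ 2.403; R ≈ 1.741; S ≈ 1.245.
Targets: 4:3 ≈ 1.333; 5:4 ≈ 1.250; root-3 ≈ 1.732; silver ratio ≈ 2.414.

P=4:3, Q=silver ratio, R=root-3, S=5:4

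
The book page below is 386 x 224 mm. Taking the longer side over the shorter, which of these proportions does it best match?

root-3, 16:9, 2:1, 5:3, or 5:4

root-3

386/224 ≈ 1.723. Nearest candidates are root-3 (1.732, off by 0.009) and 16:9 (1.778, off by 0.055).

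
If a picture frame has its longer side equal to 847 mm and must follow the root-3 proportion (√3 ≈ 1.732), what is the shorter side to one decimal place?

root-3 ≈ 1.73205.
Shorter side = 847 ÷ 1.73205 ≈ 489.016 → 489.0 mm.

489.0 mm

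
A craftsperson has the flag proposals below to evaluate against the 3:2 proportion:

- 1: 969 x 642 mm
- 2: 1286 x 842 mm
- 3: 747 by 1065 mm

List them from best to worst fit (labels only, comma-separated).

1: 969/642 ≈ 1.509 → |1.509 − 1.500| = 0.009
2: 1286/842 ≈ 1.527 → |1.527 − 1.500| = 0.027
3: 1065/747 ≈ 1.426 → |1.426 − 1.500| = 0.074

1, 2, 3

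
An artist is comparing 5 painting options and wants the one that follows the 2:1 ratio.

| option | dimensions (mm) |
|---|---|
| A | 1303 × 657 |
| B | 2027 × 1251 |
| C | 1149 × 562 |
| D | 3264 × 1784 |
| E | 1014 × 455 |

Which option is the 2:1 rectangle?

A

Target 2:1 ≈ 2.000.
A: 1.983 (Δ0.017)  B: 1.620 (Δ0.380)  C: 2.044 (Δ0.044)  D: 1.830 (Δ0.170)  E: 2.229 (Δ0.229)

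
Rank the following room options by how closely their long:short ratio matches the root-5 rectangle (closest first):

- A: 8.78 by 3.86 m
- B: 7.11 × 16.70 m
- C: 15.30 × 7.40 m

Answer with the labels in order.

A, B, C

A: 8.78/3.86 ≈ 2.275 → |2.275 − 2.236| = 0.039
B: 16.70/7.11 ≈ 2.349 → |2.349 − 2.236| = 0.113
C: 15.30/7.40 ≈ 2.068 → |2.068 − 2.236| = 0.168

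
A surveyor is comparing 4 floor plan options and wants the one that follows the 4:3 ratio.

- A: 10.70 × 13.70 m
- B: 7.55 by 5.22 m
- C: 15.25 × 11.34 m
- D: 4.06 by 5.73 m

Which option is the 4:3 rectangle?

Target 4:3 ≈ 1.333.
A: 1.280 (Δ0.053)  B: 1.446 (Δ0.113)  C: 1.345 (Δ0.012)  D: 1.411 (Δ0.078)

C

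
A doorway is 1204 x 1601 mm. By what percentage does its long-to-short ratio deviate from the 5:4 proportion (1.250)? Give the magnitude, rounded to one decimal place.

Ratio = 1601 / 1204 ≈ 1.3297.
Ideal 5:4 = 1.2500. |1.3297 − 1.2500| / 1.2500 ≈ 6.38% → 6.4%.

6.4%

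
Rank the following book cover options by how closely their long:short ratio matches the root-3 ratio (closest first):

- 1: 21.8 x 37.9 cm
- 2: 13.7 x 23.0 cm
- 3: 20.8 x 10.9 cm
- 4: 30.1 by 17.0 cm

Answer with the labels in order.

1, 4, 2, 3

Ratios: 1 = 37.9 / 21.8 ≈ 1.739; 2 = 23.0 / 13.7 ≈ 1.679; 3 = 20.8 / 10.9 ≈ 1.908; 4 = 30.1 / 17.0 ≈ 1.771.
|Δ from 1.732|: 1 0.007; 2 0.053; 3 0.176; 4 0.039.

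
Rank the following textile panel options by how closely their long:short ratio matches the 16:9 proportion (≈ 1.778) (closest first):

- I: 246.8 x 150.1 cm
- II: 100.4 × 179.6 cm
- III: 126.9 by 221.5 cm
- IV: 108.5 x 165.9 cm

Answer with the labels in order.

I: 246.8/150.1 ≈ 1.644 → |1.644 − 1.778| = 0.134
II: 179.6/100.4 ≈ 1.789 → |1.789 − 1.778| = 0.011
III: 221.5/126.9 ≈ 1.745 → |1.745 − 1.778| = 0.033
IV: 165.9/108.5 ≈ 1.529 → |1.529 − 1.778| = 0.249

II, III, I, IV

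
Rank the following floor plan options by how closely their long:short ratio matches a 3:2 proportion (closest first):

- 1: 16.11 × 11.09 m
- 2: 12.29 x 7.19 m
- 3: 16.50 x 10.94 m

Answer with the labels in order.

3, 1, 2

1: 16.11/11.09 ≈ 1.453 → |1.453 − 1.500| = 0.047
2: 12.29/7.19 ≈ 1.709 → |1.709 − 1.500| = 0.209
3: 16.50/10.94 ≈ 1.508 → |1.508 − 1.500| = 0.008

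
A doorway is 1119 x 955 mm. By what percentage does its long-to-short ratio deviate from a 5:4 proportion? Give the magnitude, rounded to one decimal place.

6.3%

Ratio = 1119 / 955 ≈ 1.1717.
Ideal 5:4 = 1.2500. |1.1717 − 1.2500| / 1.2500 ≈ 6.26% → 6.3%.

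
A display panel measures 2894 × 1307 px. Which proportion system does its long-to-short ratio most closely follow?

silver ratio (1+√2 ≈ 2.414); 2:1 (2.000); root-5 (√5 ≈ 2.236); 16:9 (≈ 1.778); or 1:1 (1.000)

Ratio = 2894 / 1307 ≈ 2.214.
Distances: silver ratio 2.414 (Δ 0.200); 2:1 2.000 (Δ 0.214); root-5 2.236 (Δ 0.022); 16:9 1.778 (Δ 0.436); 1:1 1.000 (Δ 1.214).

root-5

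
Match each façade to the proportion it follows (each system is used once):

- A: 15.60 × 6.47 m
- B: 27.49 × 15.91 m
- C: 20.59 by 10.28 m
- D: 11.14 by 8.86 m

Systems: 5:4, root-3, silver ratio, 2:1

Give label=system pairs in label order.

A=silver ratio, B=root-3, C=2:1, D=5:4

Ratios: A ≈ 2.411; B ≈ 1.728; C ≈ 2.003; D ≈ 1.257.
Targets: 5:4 ≈ 1.250; root-3 ≈ 1.732; silver ratio ≈ 2.414; 2:1 ≈ 2.000.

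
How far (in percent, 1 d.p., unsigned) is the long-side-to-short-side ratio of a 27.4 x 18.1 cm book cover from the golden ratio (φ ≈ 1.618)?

Ratio = 27.4 / 18.1 ≈ 1.5138.
Ideal golden ratio ≈ 1.6180. |1.5138 − 1.6180| / 1.6180 ≈ 6.44% → 6.4%.

6.4%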